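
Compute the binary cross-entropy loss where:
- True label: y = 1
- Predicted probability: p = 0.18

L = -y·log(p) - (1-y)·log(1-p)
L = 1.715

L = -1·log(0.18) - 0·log(0.82) = -log(0.18) = 1.715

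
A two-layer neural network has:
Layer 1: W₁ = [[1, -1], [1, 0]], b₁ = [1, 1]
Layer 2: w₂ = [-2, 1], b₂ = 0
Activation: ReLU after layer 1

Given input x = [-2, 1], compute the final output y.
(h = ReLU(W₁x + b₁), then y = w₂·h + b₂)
y = 0

Layer 1 pre-activation: z₁ = [-2, -1]
After ReLU: h = [0, 0]
Layer 2 output: y = -2×0 + 1×0 + 0 = 0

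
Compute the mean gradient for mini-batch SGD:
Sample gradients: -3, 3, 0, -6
Average gradient = -1.5

Average = (1/4)(-3 + 3 + 0 + -6) = -6/4 = -1.5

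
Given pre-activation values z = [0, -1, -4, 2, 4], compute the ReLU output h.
h = [0, 0, 0, 2, 4]

ReLU applied element-wise: max(0,0)=0, max(0,-1)=0, max(0,-4)=0, max(0,2)=2, max(0,4)=4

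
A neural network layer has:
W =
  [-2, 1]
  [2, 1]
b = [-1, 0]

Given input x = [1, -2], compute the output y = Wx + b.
y = [-5, 0]

Wx = [-2×1 + 1×-2, 2×1 + 1×-2]
   = [-4, 0]
y = Wx + b = [-4 + -1, 0 + 0] = [-5, 0]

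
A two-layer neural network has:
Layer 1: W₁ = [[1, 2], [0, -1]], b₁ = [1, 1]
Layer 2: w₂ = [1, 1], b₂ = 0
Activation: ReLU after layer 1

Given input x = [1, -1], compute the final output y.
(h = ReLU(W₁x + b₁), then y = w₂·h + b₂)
y = 2

Layer 1 pre-activation: z₁ = [0, 2]
After ReLU: h = [0, 2]
Layer 2 output: y = 1×0 + 1×2 + 0 = 2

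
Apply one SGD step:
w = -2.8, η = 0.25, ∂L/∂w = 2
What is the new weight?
w_new = -3.3

w_new = w - η·∂L/∂w = -2.8 - 0.25×(2) = -2.8 - (0.5) = -3.3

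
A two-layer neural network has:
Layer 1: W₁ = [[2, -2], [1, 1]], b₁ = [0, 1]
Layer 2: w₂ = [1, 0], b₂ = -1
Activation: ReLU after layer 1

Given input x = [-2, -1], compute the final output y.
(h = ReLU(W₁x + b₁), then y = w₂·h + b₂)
y = -1

Layer 1 pre-activation: z₁ = [-2, -2]
After ReLU: h = [0, 0]
Layer 2 output: y = 1×0 + 0×0 + -1 = -1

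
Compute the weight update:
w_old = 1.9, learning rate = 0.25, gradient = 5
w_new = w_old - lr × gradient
w_new = 0.65

w_new = w - η·∂L/∂w = 1.9 - 0.25×(5) = 1.9 - (1.25) = 0.65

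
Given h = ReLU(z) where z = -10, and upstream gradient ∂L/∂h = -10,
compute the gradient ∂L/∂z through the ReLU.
∂L/∂z = 0

h = ReLU(-10) = 0
Since z < 0: ∂h/∂z = 0
∂L/∂z = ∂L/∂h · ∂h/∂z = -10 × 0 = 0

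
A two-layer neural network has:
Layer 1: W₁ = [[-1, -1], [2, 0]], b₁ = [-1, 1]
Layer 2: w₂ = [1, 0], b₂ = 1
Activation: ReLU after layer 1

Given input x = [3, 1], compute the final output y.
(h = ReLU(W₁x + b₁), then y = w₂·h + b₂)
y = 1

Layer 1 pre-activation: z₁ = [-5, 7]
After ReLU: h = [0, 7]
Layer 2 output: y = 1×0 + 0×7 + 1 = 1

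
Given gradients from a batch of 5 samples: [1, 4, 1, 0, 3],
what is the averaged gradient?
Average gradient = 1.8

Average = (1/5)(1 + 4 + 1 + 0 + 3) = 9/5 = 1.8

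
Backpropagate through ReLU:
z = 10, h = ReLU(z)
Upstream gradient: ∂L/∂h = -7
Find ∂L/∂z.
∂L/∂z = -7

h = ReLU(10) = 10
Since z > 0: ∂h/∂z = 1
∂L/∂z = ∂L/∂h · ∂h/∂z = -7 × 1 = -7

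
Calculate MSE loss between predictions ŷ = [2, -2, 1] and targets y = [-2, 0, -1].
MSE = 8

MSE = (1/3)((2--2)² + (-2-0)² + (1--1)²) = (1/3)(16 + 4 + 4) = 8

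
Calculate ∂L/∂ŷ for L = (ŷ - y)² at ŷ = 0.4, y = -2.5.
∂L/∂ŷ = 5.8

∂L/∂ŷ = 2(ŷ - y) = 2(0.4 - -2.5) = 2(2.9) = 5.8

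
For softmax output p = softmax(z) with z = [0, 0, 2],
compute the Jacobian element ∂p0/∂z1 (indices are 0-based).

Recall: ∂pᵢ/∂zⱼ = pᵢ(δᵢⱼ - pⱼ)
∂p0/∂z1 = -0.01134

p = softmax(z) = [0.1065, 0.1065, 0.787]
p0 = 0.1065, p1 = 0.1065

∂p0/∂z1 = -p0 × p1 = -0.1065 × 0.1065 = -0.01134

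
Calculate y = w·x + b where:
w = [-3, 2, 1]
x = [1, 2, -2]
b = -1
y = -2

y = (-3)(1) + (2)(2) + (1)(-2) + -1 = -2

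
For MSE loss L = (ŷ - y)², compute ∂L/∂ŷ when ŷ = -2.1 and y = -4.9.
∂L/∂ŷ = 5.6

∂L/∂ŷ = 2(ŷ - y) = 2(-2.1 - -4.9) = 2(2.8) = 5.6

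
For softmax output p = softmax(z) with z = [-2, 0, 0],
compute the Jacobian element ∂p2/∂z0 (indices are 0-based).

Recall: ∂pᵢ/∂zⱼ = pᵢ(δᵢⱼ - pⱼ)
∂p2/∂z0 = -0.02968

p = softmax(z) = [0.06338, 0.4683, 0.4683]
p2 = 0.4683, p0 = 0.06338

∂p2/∂z0 = -p2 × p0 = -0.4683 × 0.06338 = -0.02968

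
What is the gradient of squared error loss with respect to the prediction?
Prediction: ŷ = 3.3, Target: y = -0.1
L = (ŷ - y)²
∂L/∂ŷ = 6.8

∂L/∂ŷ = 2(ŷ - y) = 2(3.3 - -0.1) = 2(3.4) = 6.8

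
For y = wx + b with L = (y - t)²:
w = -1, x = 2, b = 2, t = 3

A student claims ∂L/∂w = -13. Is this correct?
Incorrect

y = (-1)(2) + 2 = 0
∂L/∂y = 2(y - t) = 2(0 - 3) = -6
∂y/∂w = x = 2
∂L/∂w = -6 × 2 = -12

Claimed value: -13
Incorrect: The correct gradient is -12.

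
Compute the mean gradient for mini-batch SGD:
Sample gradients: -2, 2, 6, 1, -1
Average gradient = 1.2

Average = (1/5)(-2 + 2 + 6 + 1 + -1) = 6/5 = 1.2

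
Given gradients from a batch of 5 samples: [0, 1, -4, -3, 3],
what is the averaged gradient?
Average gradient = -0.6

Average = (1/5)(0 + 1 + -4 + -3 + 3) = -3/5 = -0.6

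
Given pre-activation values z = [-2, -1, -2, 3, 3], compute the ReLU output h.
h = [0, 0, 0, 3, 3]

ReLU applied element-wise: max(0,-2)=0, max(0,-1)=0, max(0,-2)=0, max(0,3)=3, max(0,3)=3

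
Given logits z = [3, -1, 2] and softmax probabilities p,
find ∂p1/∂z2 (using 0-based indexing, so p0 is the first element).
∂p1/∂z2 = -0.003507

p = softmax(z) = [0.7214, 0.01321, 0.2654]
p1 = 0.01321, p2 = 0.2654

∂p1/∂z2 = -p1 × p2 = -0.01321 × 0.2654 = -0.003507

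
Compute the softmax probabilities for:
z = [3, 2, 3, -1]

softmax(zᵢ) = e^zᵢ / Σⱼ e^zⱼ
p = [0.4191, 0.1542, 0.4191, 0.0077]

exp(z) = [20.09, 7.389, 20.09, 0.3679]
Sum = 47.93
p = [0.4191, 0.1542, 0.4191, 0.0077]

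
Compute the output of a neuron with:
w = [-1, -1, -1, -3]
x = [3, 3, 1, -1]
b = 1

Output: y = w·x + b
y = -3

y = (-1)(3) + (-1)(3) + (-1)(1) + (-3)(-1) + 1 = -3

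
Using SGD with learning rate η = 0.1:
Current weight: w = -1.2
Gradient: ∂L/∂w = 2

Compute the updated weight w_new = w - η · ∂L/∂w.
w_new = -1.4

w_new = w - η·∂L/∂w = -1.2 - 0.1×(2) = -1.2 - (0.2) = -1.4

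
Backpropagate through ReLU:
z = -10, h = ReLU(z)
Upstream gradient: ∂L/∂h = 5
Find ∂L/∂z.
∂L/∂z = 0

h = ReLU(-10) = 0
Since z < 0: ∂h/∂z = 0
∂L/∂z = ∂L/∂h · ∂h/∂z = 5 × 0 = 0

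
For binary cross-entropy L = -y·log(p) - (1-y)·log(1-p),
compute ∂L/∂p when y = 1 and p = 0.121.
∂L/∂p = -8.264

∂L/∂p = -y/p + (1-y)/(1-p) = -1/0.121 + 0 = -8.264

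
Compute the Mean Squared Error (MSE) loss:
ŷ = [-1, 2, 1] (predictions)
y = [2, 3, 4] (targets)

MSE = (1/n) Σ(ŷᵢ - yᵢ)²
MSE = 6.333

MSE = (1/3)((-1-2)² + (2-3)² + (1-4)²) = (1/3)(9 + 1 + 9) = 6.333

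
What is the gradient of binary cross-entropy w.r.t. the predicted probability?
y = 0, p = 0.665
∂L/∂p = 2.985

∂L/∂p = -y/p + (1-y)/(1-p) = 0 + 1/0.335 = 2.985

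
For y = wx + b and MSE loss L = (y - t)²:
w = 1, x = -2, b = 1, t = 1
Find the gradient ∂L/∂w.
∂L/∂w = 8

y = wx + b = (1)(-2) + 1 = -1
∂L/∂y = 2(y - t) = 2(-1 - 1) = -4
∂y/∂w = x = -2
∂L/∂w = ∂L/∂y · ∂y/∂w = -4 × -2 = 8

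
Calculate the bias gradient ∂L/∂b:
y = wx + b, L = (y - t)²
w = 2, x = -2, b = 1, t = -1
∂L/∂b = -4

y = wx + b = (2)(-2) + 1 = -3
∂L/∂y = 2(y - t) = 2(-3 - -1) = -4
∂y/∂b = 1
∂L/∂b = ∂L/∂y · ∂y/∂b = -4 × 1 = -4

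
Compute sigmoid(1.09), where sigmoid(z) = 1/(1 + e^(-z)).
0.7484

sigmoid(1.09) = 1/(1 + e^(-1.09)) = 1/(1 + 0.3362) = 0.7484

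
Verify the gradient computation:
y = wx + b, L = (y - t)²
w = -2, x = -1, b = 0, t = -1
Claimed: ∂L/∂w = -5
Incorrect

y = (-2)(-1) + 0 = 2
∂L/∂y = 2(y - t) = 2(2 - -1) = 6
∂y/∂w = x = -1
∂L/∂w = 6 × -1 = -6

Claimed value: -5
Incorrect: The correct gradient is -6.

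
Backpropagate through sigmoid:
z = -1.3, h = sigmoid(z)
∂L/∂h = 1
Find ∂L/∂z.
∂L/∂z = 0.1683

σ(-1.3) = 0.2142
σ'(-1.3) = σ(-1.3)(1 - σ(-1.3)) = 0.2142 × 0.7858 = 0.1683
∂L/∂z = ∂L/∂h · σ'(z) = 1 × 0.1683 = 0.1683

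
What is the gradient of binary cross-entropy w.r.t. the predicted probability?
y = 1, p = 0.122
∂L/∂p = -8.197

∂L/∂p = -y/p + (1-y)/(1-p) = -1/0.122 + 0 = -8.197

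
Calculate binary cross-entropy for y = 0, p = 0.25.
L = 0.2877

L = -0·log(0.25) - 1·log(0.75) = -log(0.75) = 0.2877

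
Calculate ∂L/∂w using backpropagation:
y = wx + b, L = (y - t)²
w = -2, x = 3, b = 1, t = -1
∂L/∂w = -24

y = wx + b = (-2)(3) + 1 = -5
∂L/∂y = 2(y - t) = 2(-5 - -1) = -8
∂y/∂w = x = 3
∂L/∂w = ∂L/∂y · ∂y/∂w = -8 × 3 = -24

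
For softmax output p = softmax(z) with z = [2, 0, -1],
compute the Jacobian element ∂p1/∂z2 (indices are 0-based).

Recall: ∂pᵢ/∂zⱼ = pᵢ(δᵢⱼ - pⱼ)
∂p1/∂z2 = -0.004797

p = softmax(z) = [0.8438, 0.1142, 0.04201]
p1 = 0.1142, p2 = 0.04201

∂p1/∂z2 = -p1 × p2 = -0.1142 × 0.04201 = -0.004797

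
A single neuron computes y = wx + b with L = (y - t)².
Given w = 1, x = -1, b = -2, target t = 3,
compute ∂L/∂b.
∂L/∂b = -12

y = wx + b = (1)(-1) + -2 = -3
∂L/∂y = 2(y - t) = 2(-3 - 3) = -12
∂y/∂b = 1
∂L/∂b = ∂L/∂y · ∂y/∂b = -12 × 1 = -12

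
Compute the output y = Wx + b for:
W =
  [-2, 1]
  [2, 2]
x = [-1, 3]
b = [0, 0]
y = [5, 4]

Wx = [-2×-1 + 1×3, 2×-1 + 2×3]
   = [5, 4]
y = Wx + b = [5 + 0, 4 + 0] = [5, 4]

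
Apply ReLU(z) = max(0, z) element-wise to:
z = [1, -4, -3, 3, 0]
h = [1, 0, 0, 3, 0]

ReLU applied element-wise: max(0,1)=1, max(0,-4)=0, max(0,-3)=0, max(0,3)=3, max(0,0)=0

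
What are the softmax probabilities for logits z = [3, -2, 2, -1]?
p = [0.7179, 0.0048, 0.2641, 0.0131]

exp(z) = [20.09, 0.1353, 7.389, 0.3679]
Sum = 27.98
p = [0.7179, 0.0048, 0.2641, 0.0131]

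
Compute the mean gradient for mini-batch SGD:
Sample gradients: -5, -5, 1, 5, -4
Average gradient = -1.6

Average = (1/5)(-5 + -5 + 1 + 5 + -4) = -8/5 = -1.6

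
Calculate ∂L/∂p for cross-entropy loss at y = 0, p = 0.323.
∂L/∂p = 1.477

∂L/∂p = -y/p + (1-y)/(1-p) = 0 + 1/0.677 = 1.477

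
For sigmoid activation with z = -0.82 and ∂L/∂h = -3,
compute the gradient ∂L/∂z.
∂L/∂z = -0.6368

σ(-0.82) = 0.3058
σ'(-0.82) = σ(-0.82)(1 - σ(-0.82)) = 0.3058 × 0.6942 = 0.2123
∂L/∂z = ∂L/∂h · σ'(z) = -3 × 0.2123 = -0.6368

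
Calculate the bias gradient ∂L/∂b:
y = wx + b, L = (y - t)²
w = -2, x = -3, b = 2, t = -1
∂L/∂b = 18

y = wx + b = (-2)(-3) + 2 = 8
∂L/∂y = 2(y - t) = 2(8 - -1) = 18
∂y/∂b = 1
∂L/∂b = ∂L/∂y · ∂y/∂b = 18 × 1 = 18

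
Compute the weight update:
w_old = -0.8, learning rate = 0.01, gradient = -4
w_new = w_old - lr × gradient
w_new = -0.76

w_new = w - η·∂L/∂w = -0.8 - 0.01×(-4) = -0.8 - (-0.04) = -0.76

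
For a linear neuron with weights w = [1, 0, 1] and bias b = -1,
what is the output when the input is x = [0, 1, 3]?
y = 2

y = (1)(0) + (0)(1) + (1)(3) + -1 = 2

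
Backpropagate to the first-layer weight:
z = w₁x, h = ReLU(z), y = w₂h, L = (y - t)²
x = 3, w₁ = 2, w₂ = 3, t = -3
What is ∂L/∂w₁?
∂L/∂w₁ = 378

Forward pass:
z = w₁x = 2×3 = 6
h = ReLU(6) = 6
y = w₂h = 3×6 = 18

Backward pass:
∂L/∂y = 2(y - t) = 2(18 - -3) = 42
∂y/∂h = w₂ = 3
∂h/∂z = 1 (ReLU derivative)
∂z/∂w₁ = x = 3

∂L/∂w₁ = 42 × 3 × 1 × 3 = 378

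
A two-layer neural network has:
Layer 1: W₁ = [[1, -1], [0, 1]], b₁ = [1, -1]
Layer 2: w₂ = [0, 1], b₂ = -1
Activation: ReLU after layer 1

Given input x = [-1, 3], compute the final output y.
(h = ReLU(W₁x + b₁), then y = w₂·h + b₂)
y = 1

Layer 1 pre-activation: z₁ = [-3, 2]
After ReLU: h = [0, 2]
Layer 2 output: y = 0×0 + 1×2 + -1 = 1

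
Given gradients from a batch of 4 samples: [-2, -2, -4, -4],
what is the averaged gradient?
Average gradient = -3

Average = (1/4)(-2 + -2 + -4 + -4) = -12/4 = -3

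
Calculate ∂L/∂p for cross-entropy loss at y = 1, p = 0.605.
∂L/∂p = -1.653

∂L/∂p = -y/p + (1-y)/(1-p) = -1/0.605 + 0 = -1.653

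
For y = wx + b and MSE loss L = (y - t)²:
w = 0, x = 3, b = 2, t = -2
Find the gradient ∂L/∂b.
∂L/∂b = 8

y = wx + b = (0)(3) + 2 = 2
∂L/∂y = 2(y - t) = 2(2 - -2) = 8
∂y/∂b = 1
∂L/∂b = ∂L/∂y · ∂y/∂b = 8 × 1 = 8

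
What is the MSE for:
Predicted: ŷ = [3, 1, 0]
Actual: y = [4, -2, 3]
MSE = 6.333

MSE = (1/3)((3-4)² + (1--2)² + (0-3)²) = (1/3)(1 + 9 + 9) = 6.333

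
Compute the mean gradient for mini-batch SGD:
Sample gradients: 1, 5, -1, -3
Average gradient = 0.5

Average = (1/4)(1 + 5 + -1 + -3) = 2/4 = 0.5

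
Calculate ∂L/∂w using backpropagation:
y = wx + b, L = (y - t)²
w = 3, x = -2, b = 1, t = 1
∂L/∂w = 24

y = wx + b = (3)(-2) + 1 = -5
∂L/∂y = 2(y - t) = 2(-5 - 1) = -12
∂y/∂w = x = -2
∂L/∂w = ∂L/∂y · ∂y/∂w = -12 × -2 = 24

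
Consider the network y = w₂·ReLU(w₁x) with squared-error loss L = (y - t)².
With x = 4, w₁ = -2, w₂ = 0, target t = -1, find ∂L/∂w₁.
∂L/∂w₁ = 0

Forward pass:
z = w₁x = -2×4 = -8
h = ReLU(-8) = 0
y = w₂h = 0×0 = 0

Backward pass:
∂L/∂y = 2(y - t) = 2(0 - -1) = 2
∂y/∂h = w₂ = 0
∂h/∂z = 0 (ReLU derivative)
∂z/∂w₁ = x = 4

∂L/∂w₁ = 2 × 0 × 0 × 4 = 0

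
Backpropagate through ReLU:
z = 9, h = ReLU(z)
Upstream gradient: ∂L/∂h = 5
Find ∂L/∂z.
∂L/∂z = 5

h = ReLU(9) = 9
Since z > 0: ∂h/∂z = 1
∂L/∂z = ∂L/∂h · ∂h/∂z = 5 × 1 = 5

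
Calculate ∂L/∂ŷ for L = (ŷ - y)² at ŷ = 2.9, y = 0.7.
∂L/∂ŷ = 4.4

∂L/∂ŷ = 2(ŷ - y) = 2(2.9 - 0.7) = 2(2.2) = 4.4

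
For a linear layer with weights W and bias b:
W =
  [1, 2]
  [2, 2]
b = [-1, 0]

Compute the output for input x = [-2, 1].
y = [-1, -2]

Wx = [1×-2 + 2×1, 2×-2 + 2×1]
   = [0, -2]
y = Wx + b = [0 + -1, -2 + 0] = [-1, -2]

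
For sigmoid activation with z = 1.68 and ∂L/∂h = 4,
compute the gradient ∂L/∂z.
∂L/∂z = 0.5297

σ(1.68) = 0.8429
σ'(1.68) = σ(1.68)(1 - σ(1.68)) = 0.8429 × 0.1571 = 0.1324
∂L/∂z = ∂L/∂h · σ'(z) = 4 × 0.1324 = 0.5297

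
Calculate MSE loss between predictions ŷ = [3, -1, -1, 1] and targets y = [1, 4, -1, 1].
MSE = 7.25

MSE = (1/4)((3-1)² + (-1-4)² + (-1--1)² + (1-1)²) = (1/4)(4 + 25 + 0 + 0) = 7.25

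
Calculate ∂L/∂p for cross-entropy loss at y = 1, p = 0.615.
∂L/∂p = -1.626

∂L/∂p = -y/p + (1-y)/(1-p) = -1/0.615 + 0 = -1.626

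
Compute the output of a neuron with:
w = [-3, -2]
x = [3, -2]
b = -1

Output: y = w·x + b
y = -6

y = (-3)(3) + (-2)(-2) + -1 = -6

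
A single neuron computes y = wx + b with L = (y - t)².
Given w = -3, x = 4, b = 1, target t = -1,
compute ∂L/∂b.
∂L/∂b = -20

y = wx + b = (-3)(4) + 1 = -11
∂L/∂y = 2(y - t) = 2(-11 - -1) = -20
∂y/∂b = 1
∂L/∂b = ∂L/∂y · ∂y/∂b = -20 × 1 = -20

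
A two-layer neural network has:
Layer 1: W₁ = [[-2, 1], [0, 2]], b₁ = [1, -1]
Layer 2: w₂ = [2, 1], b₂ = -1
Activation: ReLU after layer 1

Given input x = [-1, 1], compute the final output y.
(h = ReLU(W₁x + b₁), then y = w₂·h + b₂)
y = 8

Layer 1 pre-activation: z₁ = [4, 1]
After ReLU: h = [4, 1]
Layer 2 output: y = 2×4 + 1×1 + -1 = 8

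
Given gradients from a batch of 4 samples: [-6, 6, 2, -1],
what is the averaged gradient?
Average gradient = 0.25

Average = (1/4)(-6 + 6 + 2 + -1) = 1/4 = 0.25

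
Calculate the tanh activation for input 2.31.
0.9805

tanh(2.31) = (e^(2.31) - e^(-2.31))/(e^(2.31) + e^(-2.31)) = 0.9805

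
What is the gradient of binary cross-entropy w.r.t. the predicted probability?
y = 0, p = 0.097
∂L/∂p = 1.107

∂L/∂p = -y/p + (1-y)/(1-p) = 0 + 1/0.903 = 1.107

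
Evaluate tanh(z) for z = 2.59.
0.9888

tanh(2.59) = (e^(2.59) - e^(-2.59))/(e^(2.59) + e^(-2.59)) = 0.9888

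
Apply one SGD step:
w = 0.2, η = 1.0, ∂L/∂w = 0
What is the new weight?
w_new = 0.2

w_new = w - η·∂L/∂w = 0.2 - 1.0×(0) = 0.2 - (0) = 0.2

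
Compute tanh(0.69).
0.598

tanh(0.69) = (e^(0.69) - e^(-0.69))/(e^(0.69) + e^(-0.69)) = 0.598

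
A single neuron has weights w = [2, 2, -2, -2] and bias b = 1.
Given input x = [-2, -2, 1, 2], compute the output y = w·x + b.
y = -13

y = (2)(-2) + (2)(-2) + (-2)(1) + (-2)(2) + 1 = -13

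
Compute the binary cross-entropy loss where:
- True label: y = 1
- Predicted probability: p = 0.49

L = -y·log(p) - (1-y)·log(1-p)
L = 0.7133

L = -1·log(0.49) - 0·log(0.51) = -log(0.49) = 0.7133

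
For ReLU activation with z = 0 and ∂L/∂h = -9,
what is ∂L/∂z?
∂L/∂z = 0

h = ReLU(0) = 0
At z = 0: ∂h/∂z = 0 (by convention)
∂L/∂z = ∂L/∂h · ∂h/∂z = -9 × 0 = 0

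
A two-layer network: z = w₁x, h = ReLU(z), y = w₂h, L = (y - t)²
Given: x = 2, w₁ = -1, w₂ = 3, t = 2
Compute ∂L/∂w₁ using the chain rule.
∂L/∂w₁ = 0

Forward pass:
z = w₁x = -1×2 = -2
h = ReLU(-2) = 0
y = w₂h = 3×0 = 0

Backward pass:
∂L/∂y = 2(y - t) = 2(0 - 2) = -4
∂y/∂h = w₂ = 3
∂h/∂z = 0 (ReLU derivative)
∂z/∂w₁ = x = 2

∂L/∂w₁ = -4 × 3 × 0 × 2 = 0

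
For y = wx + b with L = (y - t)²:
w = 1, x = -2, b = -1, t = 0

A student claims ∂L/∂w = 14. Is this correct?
Incorrect

y = (1)(-2) + -1 = -3
∂L/∂y = 2(y - t) = 2(-3 - 0) = -6
∂y/∂w = x = -2
∂L/∂w = -6 × -2 = 12

Claimed value: 14
Incorrect: The correct gradient is 12.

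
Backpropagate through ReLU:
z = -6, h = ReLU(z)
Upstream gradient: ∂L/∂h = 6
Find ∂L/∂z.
∂L/∂z = 0

h = ReLU(-6) = 0
Since z < 0: ∂h/∂z = 0
∂L/∂z = ∂L/∂h · ∂h/∂z = 6 × 0 = 0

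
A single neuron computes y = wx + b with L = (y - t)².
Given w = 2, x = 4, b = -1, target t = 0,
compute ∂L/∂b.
∂L/∂b = 14

y = wx + b = (2)(4) + -1 = 7
∂L/∂y = 2(y - t) = 2(7 - 0) = 14
∂y/∂b = 1
∂L/∂b = ∂L/∂y · ∂y/∂b = 14 × 1 = 14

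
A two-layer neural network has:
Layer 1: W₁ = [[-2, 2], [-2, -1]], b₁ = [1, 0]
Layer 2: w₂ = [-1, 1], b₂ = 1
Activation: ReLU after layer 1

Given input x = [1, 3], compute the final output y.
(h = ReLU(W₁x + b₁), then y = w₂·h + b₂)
y = -4

Layer 1 pre-activation: z₁ = [5, -5]
After ReLU: h = [5, 0]
Layer 2 output: y = -1×5 + 1×0 + 1 = -4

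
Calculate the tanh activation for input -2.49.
-0.9863

tanh(-2.49) = (e^(-2.49) - e^(2.49))/(e^(-2.49) + e^(2.49)) = -0.9863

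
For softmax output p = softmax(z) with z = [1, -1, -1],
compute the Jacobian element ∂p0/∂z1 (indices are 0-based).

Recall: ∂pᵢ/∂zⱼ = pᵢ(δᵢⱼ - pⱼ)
∂p0/∂z1 = -0.08382

p = softmax(z) = [0.787, 0.1065, 0.1065]
p0 = 0.787, p1 = 0.1065

∂p0/∂z1 = -p0 × p1 = -0.787 × 0.1065 = -0.08382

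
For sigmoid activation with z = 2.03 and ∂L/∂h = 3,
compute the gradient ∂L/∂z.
∂L/∂z = 0.3078

σ(2.03) = 0.8839
σ'(2.03) = σ(2.03)(1 - σ(2.03)) = 0.8839 × 0.1161 = 0.1026
∂L/∂z = ∂L/∂h · σ'(z) = 3 × 0.1026 = 0.3078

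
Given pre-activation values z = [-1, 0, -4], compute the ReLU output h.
h = [0, 0, 0]

ReLU applied element-wise: max(0,-1)=0, max(0,0)=0, max(0,-4)=0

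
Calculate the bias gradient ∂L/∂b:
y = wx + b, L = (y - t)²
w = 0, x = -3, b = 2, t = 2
∂L/∂b = 0

y = wx + b = (0)(-3) + 2 = 2
∂L/∂y = 2(y - t) = 2(2 - 2) = 0
∂y/∂b = 1
∂L/∂b = ∂L/∂y · ∂y/∂b = 0 × 1 = 0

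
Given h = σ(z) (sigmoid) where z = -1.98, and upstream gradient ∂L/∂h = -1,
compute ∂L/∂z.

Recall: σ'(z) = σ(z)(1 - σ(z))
∂L/∂z = -0.1066

σ(-1.98) = 0.1213
σ'(-1.98) = σ(-1.98)(1 - σ(-1.98)) = 0.1213 × 0.8787 = 0.1066
∂L/∂z = ∂L/∂h · σ'(z) = -1 × 0.1066 = -0.1066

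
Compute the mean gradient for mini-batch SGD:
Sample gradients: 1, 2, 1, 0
Average gradient = 1

Average = (1/4)(1 + 2 + 1 + 0) = 4/4 = 1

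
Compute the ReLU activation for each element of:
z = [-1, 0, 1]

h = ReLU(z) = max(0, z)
h = [0, 0, 1]

ReLU applied element-wise: max(0,-1)=0, max(0,0)=0, max(0,1)=1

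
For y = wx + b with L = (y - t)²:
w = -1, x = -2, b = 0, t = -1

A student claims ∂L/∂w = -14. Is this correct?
Incorrect

y = (-1)(-2) + 0 = 2
∂L/∂y = 2(y - t) = 2(2 - -1) = 6
∂y/∂w = x = -2
∂L/∂w = 6 × -2 = -12

Claimed value: -14
Incorrect: The correct gradient is -12.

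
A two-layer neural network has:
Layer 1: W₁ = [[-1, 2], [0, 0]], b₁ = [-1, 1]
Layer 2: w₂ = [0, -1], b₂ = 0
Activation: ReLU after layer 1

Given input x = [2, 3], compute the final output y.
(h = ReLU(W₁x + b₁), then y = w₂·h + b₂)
y = -1

Layer 1 pre-activation: z₁ = [3, 1]
After ReLU: h = [3, 1]
Layer 2 output: y = 0×3 + -1×1 + 0 = -1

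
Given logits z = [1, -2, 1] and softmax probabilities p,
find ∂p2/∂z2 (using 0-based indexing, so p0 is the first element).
∂p2/∂z2 = 0.2499

p = softmax(z) = [0.4879, 0.02429, 0.4879]
p2 = 0.4879

∂p2/∂z2 = p2(1 - p2) = 0.4879 × (1 - 0.4879) = 0.2499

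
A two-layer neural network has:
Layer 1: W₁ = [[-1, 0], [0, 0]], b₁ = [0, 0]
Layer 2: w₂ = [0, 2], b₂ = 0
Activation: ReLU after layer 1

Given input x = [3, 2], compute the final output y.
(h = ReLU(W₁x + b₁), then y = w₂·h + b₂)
y = 0

Layer 1 pre-activation: z₁ = [-3, 0]
After ReLU: h = [0, 0]
Layer 2 output: y = 0×0 + 2×0 + 0 = 0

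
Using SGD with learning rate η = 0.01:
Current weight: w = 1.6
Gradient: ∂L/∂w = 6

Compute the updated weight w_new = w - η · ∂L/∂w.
w_new = 1.54

w_new = w - η·∂L/∂w = 1.6 - 0.01×(6) = 1.6 - (0.06) = 1.54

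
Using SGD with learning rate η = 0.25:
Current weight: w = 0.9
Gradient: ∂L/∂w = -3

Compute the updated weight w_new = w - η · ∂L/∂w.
w_new = 1.65

w_new = w - η·∂L/∂w = 0.9 - 0.25×(-3) = 0.9 - (-0.75) = 1.65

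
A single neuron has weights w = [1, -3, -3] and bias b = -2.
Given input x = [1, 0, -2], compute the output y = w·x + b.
y = 5

y = (1)(1) + (-3)(0) + (-3)(-2) + -2 = 5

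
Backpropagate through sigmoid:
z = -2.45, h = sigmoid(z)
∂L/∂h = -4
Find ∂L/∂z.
∂L/∂z = -0.2925

σ(-2.45) = 0.07944
σ'(-2.45) = σ(-2.45)(1 - σ(-2.45)) = 0.07944 × 0.9206 = 0.07313
∂L/∂z = ∂L/∂h · σ'(z) = -4 × 0.07313 = -0.2925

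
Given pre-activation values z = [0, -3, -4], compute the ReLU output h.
h = [0, 0, 0]

ReLU applied element-wise: max(0,0)=0, max(0,-3)=0, max(0,-4)=0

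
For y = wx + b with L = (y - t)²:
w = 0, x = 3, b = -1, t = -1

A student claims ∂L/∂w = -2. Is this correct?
Incorrect

y = (0)(3) + -1 = -1
∂L/∂y = 2(y - t) = 2(-1 - -1) = 0
∂y/∂w = x = 3
∂L/∂w = 0 × 3 = 0

Claimed value: -2
Incorrect: The correct gradient is 0.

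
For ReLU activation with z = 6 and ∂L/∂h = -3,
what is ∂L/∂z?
∂L/∂z = -3

h = ReLU(6) = 6
Since z > 0: ∂h/∂z = 1
∂L/∂z = ∂L/∂h · ∂h/∂z = -3 × 1 = -3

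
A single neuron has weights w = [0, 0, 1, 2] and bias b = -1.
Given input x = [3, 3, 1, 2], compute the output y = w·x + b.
y = 4

y = (0)(3) + (0)(3) + (1)(1) + (2)(2) + -1 = 4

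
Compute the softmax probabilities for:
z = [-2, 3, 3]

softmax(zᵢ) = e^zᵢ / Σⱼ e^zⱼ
p = [0.0034, 0.4983, 0.4983]

exp(z) = [0.1353, 20.09, 20.09]
Sum = 40.31
p = [0.0034, 0.4983, 0.4983]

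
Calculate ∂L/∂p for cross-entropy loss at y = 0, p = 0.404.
∂L/∂p = 1.678

∂L/∂p = -y/p + (1-y)/(1-p) = 0 + 1/0.596 = 1.678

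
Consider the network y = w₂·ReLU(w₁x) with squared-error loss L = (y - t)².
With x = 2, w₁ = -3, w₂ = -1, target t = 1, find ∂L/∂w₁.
∂L/∂w₁ = 0

Forward pass:
z = w₁x = -3×2 = -6
h = ReLU(-6) = 0
y = w₂h = -1×0 = 0

Backward pass:
∂L/∂y = 2(y - t) = 2(0 - 1) = -2
∂y/∂h = w₂ = -1
∂h/∂z = 0 (ReLU derivative)
∂z/∂w₁ = x = 2

∂L/∂w₁ = -2 × -1 × 0 × 2 = 0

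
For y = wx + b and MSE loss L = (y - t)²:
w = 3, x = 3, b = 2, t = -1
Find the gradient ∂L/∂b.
∂L/∂b = 24

y = wx + b = (3)(3) + 2 = 11
∂L/∂y = 2(y - t) = 2(11 - -1) = 24
∂y/∂b = 1
∂L/∂b = ∂L/∂y · ∂y/∂b = 24 × 1 = 24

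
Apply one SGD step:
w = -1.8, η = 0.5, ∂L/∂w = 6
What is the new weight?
w_new = -4.8

w_new = w - η·∂L/∂w = -1.8 - 0.5×(6) = -1.8 - (3) = -4.8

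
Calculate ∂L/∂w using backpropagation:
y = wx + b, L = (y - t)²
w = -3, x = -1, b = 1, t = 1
∂L/∂w = -6

y = wx + b = (-3)(-1) + 1 = 4
∂L/∂y = 2(y - t) = 2(4 - 1) = 6
∂y/∂w = x = -1
∂L/∂w = ∂L/∂y · ∂y/∂w = 6 × -1 = -6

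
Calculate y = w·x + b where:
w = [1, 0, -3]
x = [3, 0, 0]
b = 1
y = 4

y = (1)(3) + (0)(0) + (-3)(0) + 1 = 4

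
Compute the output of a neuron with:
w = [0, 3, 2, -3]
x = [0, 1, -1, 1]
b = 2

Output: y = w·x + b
y = 0

y = (0)(0) + (3)(1) + (2)(-1) + (-3)(1) + 2 = 0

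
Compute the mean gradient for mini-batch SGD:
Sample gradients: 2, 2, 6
Average gradient = 3.333

Average = (1/3)(2 + 2 + 6) = 10/3 = 3.333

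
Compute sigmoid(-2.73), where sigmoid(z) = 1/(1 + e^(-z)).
0.06123

sigmoid(-2.73) = 1/(1 + e^(2.73)) = 1/(1 + 15.33) = 0.06123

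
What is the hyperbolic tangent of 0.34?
0.3275

tanh(0.34) = (e^(0.34) - e^(-0.34))/(e^(0.34) + e^(-0.34)) = 0.3275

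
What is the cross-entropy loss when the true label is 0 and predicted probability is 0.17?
L = 0.1863

L = -0·log(0.17) - 1·log(0.83) = -log(0.83) = 0.1863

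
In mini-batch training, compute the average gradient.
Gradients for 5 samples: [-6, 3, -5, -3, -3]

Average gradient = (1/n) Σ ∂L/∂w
Average gradient = -2.8

Average = (1/5)(-6 + 3 + -5 + -3 + -3) = -14/5 = -2.8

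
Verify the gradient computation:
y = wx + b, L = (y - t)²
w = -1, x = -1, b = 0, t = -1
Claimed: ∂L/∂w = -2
Incorrect

y = (-1)(-1) + 0 = 1
∂L/∂y = 2(y - t) = 2(1 - -1) = 4
∂y/∂w = x = -1
∂L/∂w = 4 × -1 = -4

Claimed value: -2
Incorrect: The correct gradient is -4.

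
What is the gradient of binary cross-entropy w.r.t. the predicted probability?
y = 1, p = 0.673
∂L/∂p = -1.486

∂L/∂p = -y/p + (1-y)/(1-p) = -1/0.673 + 0 = -1.486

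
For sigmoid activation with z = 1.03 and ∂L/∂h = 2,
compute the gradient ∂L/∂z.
∂L/∂z = 0.3877

σ(1.03) = 0.7369
σ'(1.03) = σ(1.03)(1 - σ(1.03)) = 0.7369 × 0.2631 = 0.1939
∂L/∂z = ∂L/∂h · σ'(z) = 2 × 0.1939 = 0.3877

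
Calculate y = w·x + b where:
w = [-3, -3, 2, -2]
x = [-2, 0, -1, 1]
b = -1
y = 1

y = (-3)(-2) + (-3)(0) + (2)(-1) + (-2)(1) + -1 = 1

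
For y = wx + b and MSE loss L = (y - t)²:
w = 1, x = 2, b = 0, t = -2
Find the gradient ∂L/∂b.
∂L/∂b = 8

y = wx + b = (1)(2) + 0 = 2
∂L/∂y = 2(y - t) = 2(2 - -2) = 8
∂y/∂b = 1
∂L/∂b = ∂L/∂y · ∂y/∂b = 8 × 1 = 8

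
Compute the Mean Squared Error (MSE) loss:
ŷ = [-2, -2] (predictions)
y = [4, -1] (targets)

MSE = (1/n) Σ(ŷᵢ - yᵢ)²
MSE = 18.5

MSE = (1/2)((-2-4)² + (-2--1)²) = (1/2)(36 + 1) = 18.5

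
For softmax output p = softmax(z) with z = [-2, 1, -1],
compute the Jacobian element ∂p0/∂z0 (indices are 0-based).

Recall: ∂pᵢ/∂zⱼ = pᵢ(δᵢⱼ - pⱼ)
∂p0/∂z0 = 0.04025

p = softmax(z) = [0.04201, 0.8438, 0.1142]
p0 = 0.04201

∂p0/∂z0 = p0(1 - p0) = 0.04201 × (1 - 0.04201) = 0.04025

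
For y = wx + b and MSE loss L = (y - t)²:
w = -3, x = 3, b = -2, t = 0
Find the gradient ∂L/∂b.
∂L/∂b = -22

y = wx + b = (-3)(3) + -2 = -11
∂L/∂y = 2(y - t) = 2(-11 - 0) = -22
∂y/∂b = 1
∂L/∂b = ∂L/∂y · ∂y/∂b = -22 × 1 = -22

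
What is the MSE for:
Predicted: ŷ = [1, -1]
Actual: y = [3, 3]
MSE = 10

MSE = (1/2)((1-3)² + (-1-3)²) = (1/2)(4 + 16) = 10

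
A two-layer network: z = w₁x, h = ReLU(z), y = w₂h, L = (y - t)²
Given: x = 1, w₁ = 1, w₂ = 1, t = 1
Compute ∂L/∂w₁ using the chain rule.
∂L/∂w₁ = 0

Forward pass:
z = w₁x = 1×1 = 1
h = ReLU(1) = 1
y = w₂h = 1×1 = 1

Backward pass:
∂L/∂y = 2(y - t) = 2(1 - 1) = 0
∂y/∂h = w₂ = 1
∂h/∂z = 1 (ReLU derivative)
∂z/∂w₁ = x = 1

∂L/∂w₁ = 0 × 1 × 1 × 1 = 0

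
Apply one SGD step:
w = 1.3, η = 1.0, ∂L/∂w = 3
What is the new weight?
w_new = -1.7

w_new = w - η·∂L/∂w = 1.3 - 1.0×(3) = 1.3 - (3) = -1.7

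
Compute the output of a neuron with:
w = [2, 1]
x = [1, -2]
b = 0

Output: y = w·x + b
y = 0

y = (2)(1) + (1)(-2) + 0 = 0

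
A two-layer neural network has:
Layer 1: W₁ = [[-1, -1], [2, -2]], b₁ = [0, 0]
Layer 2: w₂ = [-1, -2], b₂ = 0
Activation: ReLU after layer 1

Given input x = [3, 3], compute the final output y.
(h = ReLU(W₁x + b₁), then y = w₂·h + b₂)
y = 0

Layer 1 pre-activation: z₁ = [-6, 0]
After ReLU: h = [0, 0]
Layer 2 output: y = -1×0 + -2×0 + 0 = 0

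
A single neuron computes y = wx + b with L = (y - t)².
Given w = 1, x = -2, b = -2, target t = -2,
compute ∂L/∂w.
∂L/∂w = 8

y = wx + b = (1)(-2) + -2 = -4
∂L/∂y = 2(y - t) = 2(-4 - -2) = -4
∂y/∂w = x = -2
∂L/∂w = ∂L/∂y · ∂y/∂w = -4 × -2 = 8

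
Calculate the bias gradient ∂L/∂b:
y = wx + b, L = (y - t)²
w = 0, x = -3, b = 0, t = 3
∂L/∂b = -6

y = wx + b = (0)(-3) + 0 = 0
∂L/∂y = 2(y - t) = 2(0 - 3) = -6
∂y/∂b = 1
∂L/∂b = ∂L/∂y · ∂y/∂b = -6 × 1 = -6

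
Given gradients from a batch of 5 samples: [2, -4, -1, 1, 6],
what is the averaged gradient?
Average gradient = 0.8

Average = (1/5)(2 + -4 + -1 + 1 + 6) = 4/5 = 0.8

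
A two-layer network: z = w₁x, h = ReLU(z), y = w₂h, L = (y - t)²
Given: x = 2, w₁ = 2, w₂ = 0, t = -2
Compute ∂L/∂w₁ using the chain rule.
∂L/∂w₁ = 0

Forward pass:
z = w₁x = 2×2 = 4
h = ReLU(4) = 4
y = w₂h = 0×4 = 0

Backward pass:
∂L/∂y = 2(y - t) = 2(0 - -2) = 4
∂y/∂h = w₂ = 0
∂h/∂z = 1 (ReLU derivative)
∂z/∂w₁ = x = 2

∂L/∂w₁ = 4 × 0 × 1 × 2 = 0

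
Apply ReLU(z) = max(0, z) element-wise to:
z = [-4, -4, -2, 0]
h = [0, 0, 0, 0]

ReLU applied element-wise: max(0,-4)=0, max(0,-4)=0, max(0,-2)=0, max(0,0)=0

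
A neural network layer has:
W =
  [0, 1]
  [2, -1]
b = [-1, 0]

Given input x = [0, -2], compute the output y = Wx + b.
y = [-3, 2]

Wx = [0×0 + 1×-2, 2×0 + -1×-2]
   = [-2, 2]
y = Wx + b = [-2 + -1, 2 + 0] = [-3, 2]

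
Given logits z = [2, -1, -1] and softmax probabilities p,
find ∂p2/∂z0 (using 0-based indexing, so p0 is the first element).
∂p2/∂z0 = -0.04118

p = softmax(z) = [0.9094, 0.04528, 0.04528]
p2 = 0.04528, p0 = 0.9094

∂p2/∂z0 = -p2 × p0 = -0.04528 × 0.9094 = -0.04118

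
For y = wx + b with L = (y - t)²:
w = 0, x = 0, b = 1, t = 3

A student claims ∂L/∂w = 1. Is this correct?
Incorrect

y = (0)(0) + 1 = 1
∂L/∂y = 2(y - t) = 2(1 - 3) = -4
∂y/∂w = x = 0
∂L/∂w = -4 × 0 = 0

Claimed value: 1
Incorrect: The correct gradient is 0.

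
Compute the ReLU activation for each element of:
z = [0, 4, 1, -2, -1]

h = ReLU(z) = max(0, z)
h = [0, 4, 1, 0, 0]

ReLU applied element-wise: max(0,0)=0, max(0,4)=4, max(0,1)=1, max(0,-2)=0, max(0,-1)=0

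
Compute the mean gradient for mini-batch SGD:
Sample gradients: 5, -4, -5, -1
Average gradient = -1.25

Average = (1/4)(5 + -4 + -5 + -1) = -5/4 = -1.25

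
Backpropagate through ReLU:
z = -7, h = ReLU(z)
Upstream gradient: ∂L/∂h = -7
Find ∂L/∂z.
∂L/∂z = 0

h = ReLU(-7) = 0
Since z < 0: ∂h/∂z = 0
∂L/∂z = ∂L/∂h · ∂h/∂z = -7 × 0 = 0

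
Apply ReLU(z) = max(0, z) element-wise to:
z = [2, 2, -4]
h = [2, 2, 0]

ReLU applied element-wise: max(0,2)=2, max(0,2)=2, max(0,-4)=0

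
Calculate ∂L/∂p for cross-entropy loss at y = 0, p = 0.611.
∂L/∂p = 2.571

∂L/∂p = -y/p + (1-y)/(1-p) = 0 + 1/0.389 = 2.571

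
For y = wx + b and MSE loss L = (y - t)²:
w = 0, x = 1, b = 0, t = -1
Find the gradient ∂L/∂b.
∂L/∂b = 2

y = wx + b = (0)(1) + 0 = 0
∂L/∂y = 2(y - t) = 2(0 - -1) = 2
∂y/∂b = 1
∂L/∂b = ∂L/∂y · ∂y/∂b = 2 × 1 = 2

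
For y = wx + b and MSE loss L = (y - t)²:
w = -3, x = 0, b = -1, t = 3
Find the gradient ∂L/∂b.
∂L/∂b = -8

y = wx + b = (-3)(0) + -1 = -1
∂L/∂y = 2(y - t) = 2(-1 - 3) = -8
∂y/∂b = 1
∂L/∂b = ∂L/∂y · ∂y/∂b = -8 × 1 = -8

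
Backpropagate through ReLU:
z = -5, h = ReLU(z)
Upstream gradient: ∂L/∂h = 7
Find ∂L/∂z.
∂L/∂z = 0

h = ReLU(-5) = 0
Since z < 0: ∂h/∂z = 0
∂L/∂z = ∂L/∂h · ∂h/∂z = 7 × 0 = 0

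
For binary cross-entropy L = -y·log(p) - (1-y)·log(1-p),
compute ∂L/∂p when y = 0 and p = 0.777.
∂L/∂p = 4.484

∂L/∂p = -y/p + (1-y)/(1-p) = 0 + 1/0.223 = 4.484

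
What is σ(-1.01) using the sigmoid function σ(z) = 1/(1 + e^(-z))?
0.267

sigmoid(-1.01) = 1/(1 + e^(1.01)) = 1/(1 + 2.746) = 0.267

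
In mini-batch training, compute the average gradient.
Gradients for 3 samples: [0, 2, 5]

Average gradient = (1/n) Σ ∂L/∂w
Average gradient = 2.333

Average = (1/3)(0 + 2 + 5) = 7/3 = 2.333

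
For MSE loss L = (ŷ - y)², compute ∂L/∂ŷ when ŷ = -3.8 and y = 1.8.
∂L/∂ŷ = -11.2

∂L/∂ŷ = 2(ŷ - y) = 2(-3.8 - 1.8) = 2(-5.6) = -11.2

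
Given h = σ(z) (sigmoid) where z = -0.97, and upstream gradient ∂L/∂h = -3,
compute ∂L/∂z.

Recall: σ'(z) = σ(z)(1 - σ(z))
∂L/∂z = -0.598

σ(-0.97) = 0.2749
σ'(-0.97) = σ(-0.97)(1 - σ(-0.97)) = 0.2749 × 0.7251 = 0.1993
∂L/∂z = ∂L/∂h · σ'(z) = -3 × 0.1993 = -0.598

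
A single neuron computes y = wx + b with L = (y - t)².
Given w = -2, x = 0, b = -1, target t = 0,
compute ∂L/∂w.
∂L/∂w = 0

y = wx + b = (-2)(0) + -1 = -1
∂L/∂y = 2(y - t) = 2(-1 - 0) = -2
∂y/∂w = x = 0
∂L/∂w = ∂L/∂y · ∂y/∂w = -2 × 0 = 0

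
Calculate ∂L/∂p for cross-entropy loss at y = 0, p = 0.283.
∂L/∂p = 1.395

∂L/∂p = -y/p + (1-y)/(1-p) = 0 + 1/0.717 = 1.395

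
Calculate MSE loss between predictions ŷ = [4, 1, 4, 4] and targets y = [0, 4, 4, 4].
MSE = 6.25

MSE = (1/4)((4-0)² + (1-4)² + (4-4)² + (4-4)²) = (1/4)(16 + 9 + 0 + 0) = 6.25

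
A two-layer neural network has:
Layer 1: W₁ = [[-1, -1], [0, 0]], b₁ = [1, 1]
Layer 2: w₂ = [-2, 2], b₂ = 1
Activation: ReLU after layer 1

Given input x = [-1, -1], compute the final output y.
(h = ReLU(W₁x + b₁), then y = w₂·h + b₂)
y = -3

Layer 1 pre-activation: z₁ = [3, 1]
After ReLU: h = [3, 1]
Layer 2 output: y = -2×3 + 2×1 + 1 = -3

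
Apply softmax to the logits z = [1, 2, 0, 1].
p = [0.1966, 0.5344, 0.0723, 0.1966]

exp(z) = [2.718, 7.389, 1, 2.718]
Sum = 13.83
p = [0.1966, 0.5344, 0.0723, 0.1966]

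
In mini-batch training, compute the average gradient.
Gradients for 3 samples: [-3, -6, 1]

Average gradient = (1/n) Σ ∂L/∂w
Average gradient = -2.667

Average = (1/3)(-3 + -6 + 1) = -8/3 = -2.667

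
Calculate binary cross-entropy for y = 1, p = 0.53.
L = 0.6349

L = -1·log(0.53) - 0·log(0.47) = -log(0.53) = 0.6349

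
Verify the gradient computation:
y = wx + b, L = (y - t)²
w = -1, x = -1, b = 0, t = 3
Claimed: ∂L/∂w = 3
Incorrect

y = (-1)(-1) + 0 = 1
∂L/∂y = 2(y - t) = 2(1 - 3) = -4
∂y/∂w = x = -1
∂L/∂w = -4 × -1 = 4

Claimed value: 3
Incorrect: The correct gradient is 4.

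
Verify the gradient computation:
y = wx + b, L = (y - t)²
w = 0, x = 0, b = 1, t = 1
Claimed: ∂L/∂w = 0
Correct

y = (0)(0) + 1 = 1
∂L/∂y = 2(y - t) = 2(1 - 1) = 0
∂y/∂w = x = 0
∂L/∂w = 0 × 0 = 0

Claimed value: 0
Correct: The correct gradient is 0.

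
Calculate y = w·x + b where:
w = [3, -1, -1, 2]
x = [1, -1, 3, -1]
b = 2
y = 1

y = (3)(1) + (-1)(-1) + (-1)(3) + (2)(-1) + 2 = 1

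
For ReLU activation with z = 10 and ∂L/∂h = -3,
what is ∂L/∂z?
∂L/∂z = -3

h = ReLU(10) = 10
Since z > 0: ∂h/∂z = 1
∂L/∂z = ∂L/∂h · ∂h/∂z = -3 × 1 = -3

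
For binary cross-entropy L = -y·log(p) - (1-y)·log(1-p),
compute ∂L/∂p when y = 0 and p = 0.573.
∂L/∂p = 2.342

∂L/∂p = -y/p + (1-y)/(1-p) = 0 + 1/0.427 = 2.342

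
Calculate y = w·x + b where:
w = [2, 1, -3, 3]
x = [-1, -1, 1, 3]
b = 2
y = 5

y = (2)(-1) + (1)(-1) + (-3)(1) + (3)(3) + 2 = 5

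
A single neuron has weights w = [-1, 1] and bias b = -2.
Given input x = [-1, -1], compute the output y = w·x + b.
y = -2

y = (-1)(-1) + (1)(-1) + -2 = -2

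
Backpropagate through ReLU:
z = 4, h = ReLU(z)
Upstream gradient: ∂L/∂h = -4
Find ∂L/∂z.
∂L/∂z = -4

h = ReLU(4) = 4
Since z > 0: ∂h/∂z = 1
∂L/∂z = ∂L/∂h · ∂h/∂z = -4 × 1 = -4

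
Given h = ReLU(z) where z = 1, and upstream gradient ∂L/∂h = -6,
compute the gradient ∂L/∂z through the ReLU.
∂L/∂z = -6

h = ReLU(1) = 1
Since z > 0: ∂h/∂z = 1
∂L/∂z = ∂L/∂h · ∂h/∂z = -6 × 1 = -6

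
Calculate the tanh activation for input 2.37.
0.9827

tanh(2.37) = (e^(2.37) - e^(-2.37))/(e^(2.37) + e^(-2.37)) = 0.9827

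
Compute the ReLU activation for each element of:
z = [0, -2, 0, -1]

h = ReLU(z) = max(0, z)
h = [0, 0, 0, 0]

ReLU applied element-wise: max(0,0)=0, max(0,-2)=0, max(0,0)=0, max(0,-1)=0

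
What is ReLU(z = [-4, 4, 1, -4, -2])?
h = [0, 4, 1, 0, 0]

ReLU applied element-wise: max(0,-4)=0, max(0,4)=4, max(0,1)=1, max(0,-4)=0, max(0,-2)=0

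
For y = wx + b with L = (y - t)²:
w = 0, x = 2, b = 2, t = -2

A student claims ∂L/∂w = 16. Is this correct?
Correct

y = (0)(2) + 2 = 2
∂L/∂y = 2(y - t) = 2(2 - -2) = 8
∂y/∂w = x = 2
∂L/∂w = 8 × 2 = 16

Claimed value: 16
Correct: The correct gradient is 16.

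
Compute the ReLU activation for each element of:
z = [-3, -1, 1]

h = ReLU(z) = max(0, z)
h = [0, 0, 1]

ReLU applied element-wise: max(0,-3)=0, max(0,-1)=0, max(0,1)=1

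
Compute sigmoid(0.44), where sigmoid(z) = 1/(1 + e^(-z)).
0.6083

sigmoid(0.44) = 1/(1 + e^(-0.44)) = 1/(1 + 0.644) = 0.6083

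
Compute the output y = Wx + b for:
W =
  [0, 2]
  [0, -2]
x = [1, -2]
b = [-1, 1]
y = [-5, 5]

Wx = [0×1 + 2×-2, 0×1 + -2×-2]
   = [-4, 4]
y = Wx + b = [-4 + -1, 4 + 1] = [-5, 5]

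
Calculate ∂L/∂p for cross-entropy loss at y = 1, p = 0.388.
∂L/∂p = -2.577

∂L/∂p = -y/p + (1-y)/(1-p) = -1/0.388 + 0 = -2.577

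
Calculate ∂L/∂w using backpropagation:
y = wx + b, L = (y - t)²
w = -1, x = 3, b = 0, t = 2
∂L/∂w = -30

y = wx + b = (-1)(3) + 0 = -3
∂L/∂y = 2(y - t) = 2(-3 - 2) = -10
∂y/∂w = x = 3
∂L/∂w = ∂L/∂y · ∂y/∂w = -10 × 3 = -30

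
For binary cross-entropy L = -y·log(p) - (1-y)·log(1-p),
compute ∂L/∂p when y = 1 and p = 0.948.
∂L/∂p = -1.055

∂L/∂p = -y/p + (1-y)/(1-p) = -1/0.948 + 0 = -1.055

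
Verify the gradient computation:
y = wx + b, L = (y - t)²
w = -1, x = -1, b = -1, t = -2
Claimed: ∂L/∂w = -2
Incorrect

y = (-1)(-1) + -1 = 0
∂L/∂y = 2(y - t) = 2(0 - -2) = 4
∂y/∂w = x = -1
∂L/∂w = 4 × -1 = -4

Claimed value: -2
Incorrect: The correct gradient is -4.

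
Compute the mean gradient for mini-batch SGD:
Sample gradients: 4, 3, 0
Average gradient = 2.333

Average = (1/3)(4 + 3 + 0) = 7/3 = 2.333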